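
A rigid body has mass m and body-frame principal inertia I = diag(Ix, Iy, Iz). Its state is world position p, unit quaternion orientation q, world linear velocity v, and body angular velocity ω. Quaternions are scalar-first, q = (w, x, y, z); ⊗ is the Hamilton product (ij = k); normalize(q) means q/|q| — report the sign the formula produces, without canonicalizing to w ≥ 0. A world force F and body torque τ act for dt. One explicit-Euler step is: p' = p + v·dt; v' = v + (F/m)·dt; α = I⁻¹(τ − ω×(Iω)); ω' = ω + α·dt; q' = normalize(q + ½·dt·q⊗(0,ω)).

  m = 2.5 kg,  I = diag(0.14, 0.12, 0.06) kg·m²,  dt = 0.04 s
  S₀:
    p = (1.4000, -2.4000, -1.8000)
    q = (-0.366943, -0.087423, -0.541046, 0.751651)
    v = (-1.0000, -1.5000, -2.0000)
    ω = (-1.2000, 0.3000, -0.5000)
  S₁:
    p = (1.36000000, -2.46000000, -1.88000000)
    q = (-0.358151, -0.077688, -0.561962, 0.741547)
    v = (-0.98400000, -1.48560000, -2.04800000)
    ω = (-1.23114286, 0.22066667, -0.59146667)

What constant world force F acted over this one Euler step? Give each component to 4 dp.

velocity change Δv = (0.01600000, 0.01440000, -0.04800000)
F = m·Δv/dt = (1.0000, 0.9000, -3.0000)

F = (1.0000, 0.9000, -3.0000)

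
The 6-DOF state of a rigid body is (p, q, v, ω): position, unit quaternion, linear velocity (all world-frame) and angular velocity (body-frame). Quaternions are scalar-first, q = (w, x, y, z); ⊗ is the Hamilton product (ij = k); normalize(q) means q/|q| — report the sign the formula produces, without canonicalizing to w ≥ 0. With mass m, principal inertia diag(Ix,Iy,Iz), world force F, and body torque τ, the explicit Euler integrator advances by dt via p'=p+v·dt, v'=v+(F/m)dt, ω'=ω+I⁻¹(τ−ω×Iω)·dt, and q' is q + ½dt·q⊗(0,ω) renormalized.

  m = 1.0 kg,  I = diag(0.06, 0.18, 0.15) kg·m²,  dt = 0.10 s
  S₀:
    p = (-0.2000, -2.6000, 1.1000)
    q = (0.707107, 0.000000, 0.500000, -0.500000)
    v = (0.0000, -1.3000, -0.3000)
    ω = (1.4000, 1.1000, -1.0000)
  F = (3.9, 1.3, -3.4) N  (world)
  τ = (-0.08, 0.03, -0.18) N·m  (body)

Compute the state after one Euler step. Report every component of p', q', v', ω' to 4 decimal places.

p' = (-0.2000, -2.7300, 1.0700)
q' = (0.6512, 0.0517, 0.5013, -0.5674)
v' = (0.3900, -1.1700, -0.6400)
ω' = (1.2117, 1.0467, -1.2432)

linear accel F/m = (3.9000, 1.3000, -3.4000)
p' = p + v·dt = (-0.2000, -2.7300, 1.0700)
new velocity v' = (0.3900, -1.1700, -0.6400)
ω×(Iω) gyroscopic = (0.0330, 0.1260, 0.1848)
(τ − ω×Iω)/I = (-1.8833, -0.5333, -2.4320)
ω' = ω + α·dt = (1.2117, 1.0467, -1.2432)
Hamilton product q⊗(0,ω) = (-1.0500000, 1.0399498, 0.0778177, -1.4071070)
q' = normalize(q + ½dt·q⊗(0,ω)) = (0.6512, 0.0517, 0.5013, -0.5674)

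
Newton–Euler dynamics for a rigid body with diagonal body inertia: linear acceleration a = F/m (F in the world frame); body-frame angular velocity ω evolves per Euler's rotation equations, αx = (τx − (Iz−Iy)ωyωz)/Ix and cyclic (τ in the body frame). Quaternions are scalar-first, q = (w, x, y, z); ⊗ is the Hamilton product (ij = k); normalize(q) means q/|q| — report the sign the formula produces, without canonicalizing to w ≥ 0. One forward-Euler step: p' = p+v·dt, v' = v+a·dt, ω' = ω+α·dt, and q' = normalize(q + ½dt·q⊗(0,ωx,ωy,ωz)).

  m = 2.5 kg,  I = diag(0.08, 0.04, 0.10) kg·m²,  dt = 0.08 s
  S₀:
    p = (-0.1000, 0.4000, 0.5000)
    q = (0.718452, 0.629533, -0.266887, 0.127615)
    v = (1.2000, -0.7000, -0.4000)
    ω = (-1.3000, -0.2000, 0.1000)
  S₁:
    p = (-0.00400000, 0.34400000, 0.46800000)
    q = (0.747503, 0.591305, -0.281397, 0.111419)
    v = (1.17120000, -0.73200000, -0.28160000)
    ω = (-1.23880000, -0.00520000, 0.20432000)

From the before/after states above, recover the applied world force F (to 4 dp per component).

F = (-0.9000, -1.0000, 3.7000)

Δv = v₁−v₀ = (-0.02880000, -0.03200000, 0.11840000)
applied force F = (-0.9000, -1.0000, 3.7000)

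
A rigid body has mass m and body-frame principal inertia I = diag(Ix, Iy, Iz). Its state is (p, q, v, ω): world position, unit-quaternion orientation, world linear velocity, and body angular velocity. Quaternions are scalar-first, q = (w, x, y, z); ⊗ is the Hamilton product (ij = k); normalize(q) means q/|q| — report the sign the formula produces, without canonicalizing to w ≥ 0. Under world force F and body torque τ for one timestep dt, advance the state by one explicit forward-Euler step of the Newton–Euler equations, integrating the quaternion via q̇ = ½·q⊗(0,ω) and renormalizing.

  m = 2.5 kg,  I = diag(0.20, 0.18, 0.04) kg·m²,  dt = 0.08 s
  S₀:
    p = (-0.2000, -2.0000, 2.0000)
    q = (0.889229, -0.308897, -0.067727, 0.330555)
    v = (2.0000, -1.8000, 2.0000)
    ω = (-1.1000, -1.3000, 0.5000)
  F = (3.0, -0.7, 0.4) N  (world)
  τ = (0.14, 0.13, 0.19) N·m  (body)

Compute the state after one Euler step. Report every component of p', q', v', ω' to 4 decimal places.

p' = (-0.0400, -2.1440, 2.1600)
q' = (0.8633, -0.3314, -0.1220, 0.3605)
v' = (2.0960, -1.8224, 2.0128)
ω' = (-1.0804, -1.2031, 0.9372)

angular accel α = (0.2450, 1.2111, 5.4650)
new body rate ω' = (-1.0804, -1.2031, 0.9372)
q⊗(0,ω) = (-0.5931093, -0.5822939, -1.3651597, 0.7716809)
q + ½dt·q⊗(0,ω), renormalized = (0.8633, -0.3314, -0.1220, 0.3605)
a = F/m = (1.2000, -0.2800, 0.1600)
p' = p + v·dt = (-0.0400, -2.1440, 2.1600)
new velocity v' = (2.0960, -1.8224, 2.0128)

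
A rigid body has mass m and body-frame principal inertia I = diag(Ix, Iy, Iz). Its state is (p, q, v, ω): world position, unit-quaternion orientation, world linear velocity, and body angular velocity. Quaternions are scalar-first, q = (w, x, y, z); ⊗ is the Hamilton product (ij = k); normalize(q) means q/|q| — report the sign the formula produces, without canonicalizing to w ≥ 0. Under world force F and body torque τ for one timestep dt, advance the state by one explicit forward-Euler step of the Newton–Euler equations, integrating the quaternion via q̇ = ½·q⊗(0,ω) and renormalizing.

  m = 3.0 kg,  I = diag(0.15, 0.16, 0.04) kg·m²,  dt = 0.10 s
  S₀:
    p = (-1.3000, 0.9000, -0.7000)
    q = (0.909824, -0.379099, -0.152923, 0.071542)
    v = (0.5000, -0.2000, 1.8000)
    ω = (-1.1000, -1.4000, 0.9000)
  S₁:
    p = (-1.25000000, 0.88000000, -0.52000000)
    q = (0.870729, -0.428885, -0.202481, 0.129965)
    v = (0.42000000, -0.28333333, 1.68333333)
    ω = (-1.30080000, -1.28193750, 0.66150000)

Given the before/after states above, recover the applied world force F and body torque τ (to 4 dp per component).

rate change Δω = (-0.20080000, 0.11806250, -0.23850000)
τ = I·(Δω/dt) + ω₀×(Iω₀) = (-0.1500, 0.0800, -0.0800)
velocity change Δv = (-0.08000000, -0.08333333, -0.11666667)
m·(v₁−v₀)/dt = (-2.4000, -2.5000, -3.5000)

F = (-2.4000, -2.5000, -3.5000)
τ = (-0.1500, 0.0800, -0.0800)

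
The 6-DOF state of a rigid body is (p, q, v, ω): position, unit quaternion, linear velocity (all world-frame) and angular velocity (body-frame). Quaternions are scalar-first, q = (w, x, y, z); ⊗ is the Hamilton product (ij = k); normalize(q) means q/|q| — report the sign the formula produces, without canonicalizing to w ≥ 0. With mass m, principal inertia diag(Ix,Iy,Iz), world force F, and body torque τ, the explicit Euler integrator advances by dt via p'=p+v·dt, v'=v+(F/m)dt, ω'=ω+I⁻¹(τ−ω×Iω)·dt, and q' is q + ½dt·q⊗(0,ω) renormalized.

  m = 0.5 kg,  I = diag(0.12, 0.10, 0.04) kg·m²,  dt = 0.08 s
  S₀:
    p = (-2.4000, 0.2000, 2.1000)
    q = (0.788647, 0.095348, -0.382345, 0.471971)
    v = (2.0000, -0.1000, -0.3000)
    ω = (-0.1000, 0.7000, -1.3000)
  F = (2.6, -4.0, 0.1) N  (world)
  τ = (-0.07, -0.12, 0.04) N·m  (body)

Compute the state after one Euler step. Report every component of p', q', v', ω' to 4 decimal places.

p' = (-2.2400, 0.1920, 2.0760)
q' = (0.8228, 0.0987, -0.3566, 0.4313)
v' = (2.4160, -0.7400, -0.2840)
ω' = (-0.1831, 0.5957, -1.2228)

α = I⁻¹(τ − ω×Iω) = (-1.0383, -1.3040, 0.9650)
ω' = ω + α·dt = (-0.1831, 0.5957, -1.2228)
q⊗(0,ω) = (0.8907386, 0.0878041, 0.6288082, -0.9967320)
q' = normalize(q + ½dt·q⊗(0,ω)) = (0.8228, 0.0987, -0.3566, 0.4313)
a = F/m = (5.2000, -8.0000, 0.2000)
p + v·dt = (-2.2400, 0.1920, 2.0760)
new velocity v' = (2.4160, -0.7400, -0.2840)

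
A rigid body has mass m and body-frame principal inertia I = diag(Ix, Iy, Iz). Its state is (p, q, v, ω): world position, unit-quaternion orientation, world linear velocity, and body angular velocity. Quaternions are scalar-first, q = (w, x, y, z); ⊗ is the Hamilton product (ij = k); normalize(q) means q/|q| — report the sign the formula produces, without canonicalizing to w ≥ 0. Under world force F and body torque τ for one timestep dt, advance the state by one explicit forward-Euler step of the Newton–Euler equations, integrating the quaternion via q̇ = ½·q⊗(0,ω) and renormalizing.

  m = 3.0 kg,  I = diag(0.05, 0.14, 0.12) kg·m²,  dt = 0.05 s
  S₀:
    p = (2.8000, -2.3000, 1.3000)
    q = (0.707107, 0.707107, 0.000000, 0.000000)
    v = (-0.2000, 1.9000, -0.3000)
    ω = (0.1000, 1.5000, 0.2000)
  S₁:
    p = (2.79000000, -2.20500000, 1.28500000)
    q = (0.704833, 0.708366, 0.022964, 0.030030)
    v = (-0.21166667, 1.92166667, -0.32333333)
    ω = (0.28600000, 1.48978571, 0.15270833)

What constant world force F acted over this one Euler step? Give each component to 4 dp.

F = (-0.7000, 1.3000, -1.4000)

velocity change Δv = (-0.01166667, 0.02166667, -0.02333333)
applied force F = (-0.7000, 1.3000, -1.4000)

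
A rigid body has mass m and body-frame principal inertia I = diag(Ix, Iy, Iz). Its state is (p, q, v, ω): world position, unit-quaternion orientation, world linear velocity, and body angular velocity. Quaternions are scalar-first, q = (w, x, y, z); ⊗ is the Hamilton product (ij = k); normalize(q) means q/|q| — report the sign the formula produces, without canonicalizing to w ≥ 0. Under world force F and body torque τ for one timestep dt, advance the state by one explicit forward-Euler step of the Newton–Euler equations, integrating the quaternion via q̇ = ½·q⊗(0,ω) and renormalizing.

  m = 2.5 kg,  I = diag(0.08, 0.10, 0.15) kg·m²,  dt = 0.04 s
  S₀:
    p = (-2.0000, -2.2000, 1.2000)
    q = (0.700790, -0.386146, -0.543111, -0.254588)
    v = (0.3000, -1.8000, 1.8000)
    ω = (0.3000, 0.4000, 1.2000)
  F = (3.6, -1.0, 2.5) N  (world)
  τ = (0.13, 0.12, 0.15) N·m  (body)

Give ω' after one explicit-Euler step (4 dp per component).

angular accel α = (1.3250, 1.4520, 0.9840)
new body rate ω' = (0.3530, 0.4581, 1.2394)

ω' = (0.3530, 0.4581, 1.2394)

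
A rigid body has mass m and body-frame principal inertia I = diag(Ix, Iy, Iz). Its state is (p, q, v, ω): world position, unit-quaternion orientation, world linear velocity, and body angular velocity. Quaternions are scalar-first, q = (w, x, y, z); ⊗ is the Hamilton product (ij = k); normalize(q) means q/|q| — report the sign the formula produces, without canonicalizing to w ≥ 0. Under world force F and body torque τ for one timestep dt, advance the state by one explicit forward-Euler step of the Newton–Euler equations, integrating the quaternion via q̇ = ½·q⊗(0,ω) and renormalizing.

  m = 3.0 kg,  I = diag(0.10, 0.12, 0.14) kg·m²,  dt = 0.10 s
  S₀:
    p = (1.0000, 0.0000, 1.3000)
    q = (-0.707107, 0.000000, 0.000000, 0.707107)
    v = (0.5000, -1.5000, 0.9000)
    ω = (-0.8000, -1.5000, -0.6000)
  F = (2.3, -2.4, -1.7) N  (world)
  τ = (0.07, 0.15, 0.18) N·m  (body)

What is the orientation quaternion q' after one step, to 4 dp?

q' = (-0.6831, 0.0810, 0.0246, 0.7254)

q⊗(0,ω) = (0.4242642, 1.6263461, 0.4949749, 0.4242642)
updated quaternion q' = (-0.6831, 0.0810, 0.0246, 0.7254)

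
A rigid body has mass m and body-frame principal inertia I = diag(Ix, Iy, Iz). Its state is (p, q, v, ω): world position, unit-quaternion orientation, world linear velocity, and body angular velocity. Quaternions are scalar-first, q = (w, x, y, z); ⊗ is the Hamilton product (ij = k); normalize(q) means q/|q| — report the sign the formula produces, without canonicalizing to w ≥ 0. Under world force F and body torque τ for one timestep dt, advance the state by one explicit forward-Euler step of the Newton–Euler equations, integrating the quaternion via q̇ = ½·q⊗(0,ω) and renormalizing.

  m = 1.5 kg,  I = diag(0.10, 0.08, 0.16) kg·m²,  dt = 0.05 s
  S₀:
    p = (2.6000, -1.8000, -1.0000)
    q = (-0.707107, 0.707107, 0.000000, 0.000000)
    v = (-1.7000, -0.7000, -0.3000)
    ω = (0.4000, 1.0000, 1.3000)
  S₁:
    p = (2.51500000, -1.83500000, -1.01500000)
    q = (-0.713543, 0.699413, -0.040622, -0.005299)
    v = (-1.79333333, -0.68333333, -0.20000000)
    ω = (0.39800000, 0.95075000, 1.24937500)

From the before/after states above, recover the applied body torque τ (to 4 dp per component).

ω₁ − ω₀ = (-0.00200000, -0.04925000, -0.05062500)
precession coupling = (0.1040, -0.0312, -0.0080)
τ = I·(Δω/dt) + ω₀×(Iω₀) = (0.1000, -0.1100, -0.1700)

τ = (0.1000, -0.1100, -0.1700)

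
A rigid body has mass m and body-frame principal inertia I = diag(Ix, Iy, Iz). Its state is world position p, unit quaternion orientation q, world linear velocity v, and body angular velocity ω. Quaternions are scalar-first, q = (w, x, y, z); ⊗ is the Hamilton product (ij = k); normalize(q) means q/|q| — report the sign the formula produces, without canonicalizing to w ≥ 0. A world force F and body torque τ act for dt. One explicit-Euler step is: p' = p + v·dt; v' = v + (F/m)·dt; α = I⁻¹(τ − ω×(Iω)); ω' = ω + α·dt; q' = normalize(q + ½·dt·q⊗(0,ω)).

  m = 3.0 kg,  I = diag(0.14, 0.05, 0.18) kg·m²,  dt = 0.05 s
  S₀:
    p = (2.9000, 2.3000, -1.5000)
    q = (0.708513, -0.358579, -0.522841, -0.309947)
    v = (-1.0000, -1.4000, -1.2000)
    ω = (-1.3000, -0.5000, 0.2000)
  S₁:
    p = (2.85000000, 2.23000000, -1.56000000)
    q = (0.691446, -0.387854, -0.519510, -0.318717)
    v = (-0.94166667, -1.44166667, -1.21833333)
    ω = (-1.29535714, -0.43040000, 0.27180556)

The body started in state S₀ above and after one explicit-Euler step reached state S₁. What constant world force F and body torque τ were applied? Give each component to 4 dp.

Δω = ω₁−ω₀ = (0.00464286, 0.06960000, 0.07180556)
ω₀×(Iω₀) = (-0.0130, 0.0104, -0.0585)
τ = I·(Δω/dt) + ω₀×(Iω₀) = (0.0000, 0.0800, 0.2000)
Δv = v₁−v₀ = (0.05833333, -0.04166667, -0.01833333)
applied force F = (3.5000, -2.5000, -1.1000)

F = (3.5000, -2.5000, -1.1000)
τ = (0.0000, 0.0800, 0.2000)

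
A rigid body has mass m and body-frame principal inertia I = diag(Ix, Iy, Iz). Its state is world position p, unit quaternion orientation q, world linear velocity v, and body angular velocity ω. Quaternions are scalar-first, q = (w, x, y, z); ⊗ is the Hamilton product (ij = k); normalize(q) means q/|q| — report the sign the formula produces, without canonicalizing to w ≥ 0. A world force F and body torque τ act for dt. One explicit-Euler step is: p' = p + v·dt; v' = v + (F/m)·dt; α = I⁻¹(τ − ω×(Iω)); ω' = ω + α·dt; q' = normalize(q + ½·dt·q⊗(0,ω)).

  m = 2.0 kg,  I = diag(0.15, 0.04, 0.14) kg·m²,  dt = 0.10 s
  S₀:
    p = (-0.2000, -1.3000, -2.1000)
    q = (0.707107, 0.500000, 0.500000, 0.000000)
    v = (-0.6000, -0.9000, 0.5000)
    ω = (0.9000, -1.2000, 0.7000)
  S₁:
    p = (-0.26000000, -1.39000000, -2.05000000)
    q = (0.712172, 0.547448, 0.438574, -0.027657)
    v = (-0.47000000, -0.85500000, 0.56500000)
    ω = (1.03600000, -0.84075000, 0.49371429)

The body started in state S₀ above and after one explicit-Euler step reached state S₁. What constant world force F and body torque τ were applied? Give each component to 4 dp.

F = (2.6000, 0.9000, 1.3000)
τ = (0.1200, 0.1500, -0.1700)

ω₁ − ω₀ = (0.13600000, 0.35925000, -0.20628571)
ω₀×(Iω₀) = (-0.0840, 0.0063, 0.1188)
I·α + gyro = (0.1200, 0.1500, -0.1700)
v₁ − v₀ = (0.13000000, 0.04500000, 0.06500000)
applied force F = (2.6000, 0.9000, 1.3000)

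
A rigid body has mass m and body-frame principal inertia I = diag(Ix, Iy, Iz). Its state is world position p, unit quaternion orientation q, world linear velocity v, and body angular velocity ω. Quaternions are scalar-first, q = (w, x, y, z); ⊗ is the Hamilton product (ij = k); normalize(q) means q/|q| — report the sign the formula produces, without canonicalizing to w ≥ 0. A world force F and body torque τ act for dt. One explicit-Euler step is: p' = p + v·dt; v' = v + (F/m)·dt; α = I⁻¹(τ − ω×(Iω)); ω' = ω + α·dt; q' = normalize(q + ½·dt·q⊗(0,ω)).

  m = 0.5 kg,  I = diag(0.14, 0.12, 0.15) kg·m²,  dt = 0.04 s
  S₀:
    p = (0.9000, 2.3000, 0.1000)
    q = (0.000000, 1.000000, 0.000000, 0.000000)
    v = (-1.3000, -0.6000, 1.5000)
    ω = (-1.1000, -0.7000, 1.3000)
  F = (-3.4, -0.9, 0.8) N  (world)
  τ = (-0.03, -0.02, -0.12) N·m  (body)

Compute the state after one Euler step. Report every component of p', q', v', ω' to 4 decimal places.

p' = (0.8480, 2.2760, 0.1600)
q' = (0.0220, 0.9993, -0.0260, -0.0140)
v' = (-1.5720, -0.6720, 1.5640)
ω' = (-1.1008, -0.7114, 1.2721)

a = (-6.8000, -1.8000, 1.6000)
p + v·dt = (0.8480, 2.2760, 0.1600)
v' = v + a·dt = (-1.5720, -0.6720, 1.5640)
precession coupling ω×(Iω) = (-0.0273, 0.0143, -0.0154)
(τ − ω×Iω)/I = (-0.0193, -0.2858, -0.6973)
ω + α·dt = (-1.1008, -0.7114, 1.2721)
Hamilton product q⊗(0,ω) = (1.1000000, 0.0000000, -1.3000000, -0.7000000)
updated quaternion q' = (0.0220, 0.9993, -0.0260, -0.0140)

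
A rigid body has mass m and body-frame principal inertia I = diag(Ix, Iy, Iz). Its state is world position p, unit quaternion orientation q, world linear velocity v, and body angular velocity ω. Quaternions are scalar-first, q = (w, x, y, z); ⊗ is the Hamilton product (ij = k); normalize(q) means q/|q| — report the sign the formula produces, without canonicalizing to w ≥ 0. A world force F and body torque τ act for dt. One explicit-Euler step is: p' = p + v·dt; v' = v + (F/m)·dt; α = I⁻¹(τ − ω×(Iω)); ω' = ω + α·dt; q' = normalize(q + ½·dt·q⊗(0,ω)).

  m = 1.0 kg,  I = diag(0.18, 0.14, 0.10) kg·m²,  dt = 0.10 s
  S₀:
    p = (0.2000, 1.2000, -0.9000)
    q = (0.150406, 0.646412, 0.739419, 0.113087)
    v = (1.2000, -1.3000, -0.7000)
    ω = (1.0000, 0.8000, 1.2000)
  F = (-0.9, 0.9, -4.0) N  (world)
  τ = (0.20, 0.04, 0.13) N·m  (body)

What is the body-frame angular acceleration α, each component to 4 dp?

gyro term ω×Iω = (-0.0384, 0.0960, -0.0320)
angular accel α = (1.3244, -0.4000, 1.6200)

α = (1.3244, -0.4000, 1.6200)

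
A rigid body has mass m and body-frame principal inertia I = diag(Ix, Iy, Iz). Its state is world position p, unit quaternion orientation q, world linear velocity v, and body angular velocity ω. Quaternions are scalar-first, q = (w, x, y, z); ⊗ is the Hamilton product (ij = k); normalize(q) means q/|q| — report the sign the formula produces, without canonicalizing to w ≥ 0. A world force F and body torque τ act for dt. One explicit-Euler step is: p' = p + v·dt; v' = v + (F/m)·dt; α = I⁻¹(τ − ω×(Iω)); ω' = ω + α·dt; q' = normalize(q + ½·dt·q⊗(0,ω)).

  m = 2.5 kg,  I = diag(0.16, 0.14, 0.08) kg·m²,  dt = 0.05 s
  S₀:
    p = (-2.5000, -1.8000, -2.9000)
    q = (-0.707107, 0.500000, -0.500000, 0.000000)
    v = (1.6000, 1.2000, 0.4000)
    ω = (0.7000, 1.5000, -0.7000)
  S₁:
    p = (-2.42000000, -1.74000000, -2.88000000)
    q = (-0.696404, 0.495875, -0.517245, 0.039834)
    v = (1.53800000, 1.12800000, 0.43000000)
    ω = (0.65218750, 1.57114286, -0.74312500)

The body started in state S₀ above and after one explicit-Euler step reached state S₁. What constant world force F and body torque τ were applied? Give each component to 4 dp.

ω₁ − ω₀ = (-0.04781250, 0.07114286, -0.04312500)
gyro term ω₀×Iω₀ = (0.0630, -0.0392, -0.0210)
I·α + gyro = (-0.0900, 0.1600, -0.0900)
velocity change Δv = (-0.06200000, -0.07200000, 0.03000000)
F = m·Δv/dt = (-3.1000, -3.6000, 1.5000)

F = (-3.1000, -3.6000, 1.5000)
τ = (-0.0900, 0.1600, -0.0900)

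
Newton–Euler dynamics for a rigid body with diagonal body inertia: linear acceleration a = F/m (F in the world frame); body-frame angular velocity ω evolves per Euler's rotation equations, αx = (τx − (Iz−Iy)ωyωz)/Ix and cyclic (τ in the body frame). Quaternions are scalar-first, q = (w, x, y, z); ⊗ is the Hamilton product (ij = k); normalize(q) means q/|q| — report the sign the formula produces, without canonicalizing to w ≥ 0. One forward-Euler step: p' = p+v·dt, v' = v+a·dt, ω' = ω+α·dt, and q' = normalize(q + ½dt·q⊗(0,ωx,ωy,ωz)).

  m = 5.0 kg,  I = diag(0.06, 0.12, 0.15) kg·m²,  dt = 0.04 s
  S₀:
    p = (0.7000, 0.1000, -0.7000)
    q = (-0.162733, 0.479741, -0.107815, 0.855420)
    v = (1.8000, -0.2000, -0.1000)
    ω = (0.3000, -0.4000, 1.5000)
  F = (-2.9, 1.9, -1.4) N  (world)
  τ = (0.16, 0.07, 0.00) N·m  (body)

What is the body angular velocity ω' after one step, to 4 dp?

ω' = (0.4187, -0.3632, 1.5019)

(τ − ω×Iω)/I = (2.9667, 0.9208, 0.0480)
ω + α·dt = (0.4187, -0.3632, 1.5019)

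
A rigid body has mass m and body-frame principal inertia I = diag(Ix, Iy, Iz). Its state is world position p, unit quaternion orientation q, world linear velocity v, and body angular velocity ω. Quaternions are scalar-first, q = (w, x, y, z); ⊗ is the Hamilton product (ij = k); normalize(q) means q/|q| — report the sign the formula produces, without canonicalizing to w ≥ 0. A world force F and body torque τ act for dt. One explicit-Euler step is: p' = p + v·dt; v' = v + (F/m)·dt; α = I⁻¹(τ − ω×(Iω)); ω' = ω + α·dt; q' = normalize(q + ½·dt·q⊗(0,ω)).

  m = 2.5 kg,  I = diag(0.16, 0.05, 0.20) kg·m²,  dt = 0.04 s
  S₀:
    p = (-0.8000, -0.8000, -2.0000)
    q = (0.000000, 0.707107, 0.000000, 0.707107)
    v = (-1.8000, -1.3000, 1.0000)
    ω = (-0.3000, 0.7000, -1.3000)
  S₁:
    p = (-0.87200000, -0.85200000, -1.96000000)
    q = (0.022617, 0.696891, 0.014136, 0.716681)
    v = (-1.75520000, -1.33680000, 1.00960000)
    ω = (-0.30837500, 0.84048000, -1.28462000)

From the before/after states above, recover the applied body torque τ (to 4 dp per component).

ω₁ − ω₀ = (-0.00837500, 0.14048000, 0.01538000)
I·α + gyro = (-0.1700, 0.1600, 0.1000)

τ = (-0.1700, 0.1600, 0.1000)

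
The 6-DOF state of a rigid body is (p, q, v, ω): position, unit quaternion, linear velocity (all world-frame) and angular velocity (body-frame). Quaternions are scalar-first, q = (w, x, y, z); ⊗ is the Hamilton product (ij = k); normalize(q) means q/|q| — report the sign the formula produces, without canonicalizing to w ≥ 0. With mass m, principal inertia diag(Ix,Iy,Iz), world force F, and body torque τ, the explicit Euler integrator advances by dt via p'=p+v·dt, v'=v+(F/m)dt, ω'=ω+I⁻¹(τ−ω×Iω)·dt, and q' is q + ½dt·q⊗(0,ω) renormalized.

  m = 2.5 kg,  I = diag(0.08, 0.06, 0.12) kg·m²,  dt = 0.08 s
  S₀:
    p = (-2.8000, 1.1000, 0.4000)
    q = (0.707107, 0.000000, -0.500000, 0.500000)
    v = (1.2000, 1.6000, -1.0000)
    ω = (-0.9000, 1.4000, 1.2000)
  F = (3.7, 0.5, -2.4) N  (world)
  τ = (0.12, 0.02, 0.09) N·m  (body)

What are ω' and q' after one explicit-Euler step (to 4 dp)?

gyro term ω×Iω = (0.1008, 0.0432, 0.0252)
(τ − ω×Iω)/I = (0.2400, -0.3867, 0.5400)
ω + α·dt = (-0.8808, 1.3691, 1.2432)
2q̇ = q⊗(0,ω) = (0.1000000, -1.9363963, 0.5399498, 0.3985284)
q + ½dt·q⊗(0,ω), renormalized = (0.7087, -0.0772, -0.4768, 0.5142)

ω' = (-0.8808, 1.3691, 1.2432)
q' = (0.7087, -0.0772, -0.4768, 0.5142)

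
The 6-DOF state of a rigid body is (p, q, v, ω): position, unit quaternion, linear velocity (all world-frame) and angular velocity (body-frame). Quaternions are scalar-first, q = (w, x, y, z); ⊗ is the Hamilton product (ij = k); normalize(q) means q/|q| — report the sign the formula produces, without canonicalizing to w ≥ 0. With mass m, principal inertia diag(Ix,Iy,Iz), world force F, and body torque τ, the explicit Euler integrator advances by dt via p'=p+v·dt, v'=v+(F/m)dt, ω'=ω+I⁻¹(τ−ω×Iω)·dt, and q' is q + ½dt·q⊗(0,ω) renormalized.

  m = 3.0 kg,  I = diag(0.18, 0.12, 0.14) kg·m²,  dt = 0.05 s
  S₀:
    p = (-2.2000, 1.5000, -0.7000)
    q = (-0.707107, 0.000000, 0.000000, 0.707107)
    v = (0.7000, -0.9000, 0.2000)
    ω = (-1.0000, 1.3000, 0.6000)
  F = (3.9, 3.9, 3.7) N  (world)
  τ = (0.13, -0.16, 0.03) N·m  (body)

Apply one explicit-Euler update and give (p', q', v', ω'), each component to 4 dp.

p' = (-2.1650, 1.4550, -0.6900)
q' = (-0.7170, -0.0053, -0.0406, 0.6958)
v' = (0.7650, -0.8350, 0.2617)
ω' = (-0.9682, 1.2433, 0.5829)

precession coupling ω×(Iω) = (0.0156, -0.0240, 0.0780)
(τ − ω×Iω)/I = (0.6356, -1.1333, -0.3429)
ω' = ω + α·dt = (-0.9682, 1.2433, 0.5829)
2q̇ = q⊗(0,ω) = (-0.4242642, -0.2121321, -1.6263461, -0.4242642)
q + ½dt·q⊗(0,ω), renormalized = (-0.7170, -0.0053, -0.0406, 0.6958)
p + v·dt = (-2.1650, 1.4550, -0.6900)
new velocity v' = (0.7650, -0.8350, 0.2617)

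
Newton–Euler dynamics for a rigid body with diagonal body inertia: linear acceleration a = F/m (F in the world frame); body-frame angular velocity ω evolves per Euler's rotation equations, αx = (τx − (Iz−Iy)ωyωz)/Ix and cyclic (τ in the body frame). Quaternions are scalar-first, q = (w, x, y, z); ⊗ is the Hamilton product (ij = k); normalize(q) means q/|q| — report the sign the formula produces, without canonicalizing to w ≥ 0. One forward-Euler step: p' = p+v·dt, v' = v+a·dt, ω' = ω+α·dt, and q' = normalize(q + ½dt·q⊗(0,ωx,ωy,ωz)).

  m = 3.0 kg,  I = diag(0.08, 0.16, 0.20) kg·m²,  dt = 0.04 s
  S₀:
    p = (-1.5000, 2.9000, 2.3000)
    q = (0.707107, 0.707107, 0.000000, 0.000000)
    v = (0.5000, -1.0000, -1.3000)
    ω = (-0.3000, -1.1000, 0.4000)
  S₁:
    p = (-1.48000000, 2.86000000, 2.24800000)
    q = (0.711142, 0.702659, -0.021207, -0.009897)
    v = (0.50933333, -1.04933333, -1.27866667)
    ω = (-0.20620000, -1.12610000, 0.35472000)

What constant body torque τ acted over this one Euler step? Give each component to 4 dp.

τ = (0.1700, -0.0900, -0.2000)

rate change Δω = (0.09380000, -0.02610000, -0.04528000)
I·α + gyro = (0.1700, -0.0900, -0.2000)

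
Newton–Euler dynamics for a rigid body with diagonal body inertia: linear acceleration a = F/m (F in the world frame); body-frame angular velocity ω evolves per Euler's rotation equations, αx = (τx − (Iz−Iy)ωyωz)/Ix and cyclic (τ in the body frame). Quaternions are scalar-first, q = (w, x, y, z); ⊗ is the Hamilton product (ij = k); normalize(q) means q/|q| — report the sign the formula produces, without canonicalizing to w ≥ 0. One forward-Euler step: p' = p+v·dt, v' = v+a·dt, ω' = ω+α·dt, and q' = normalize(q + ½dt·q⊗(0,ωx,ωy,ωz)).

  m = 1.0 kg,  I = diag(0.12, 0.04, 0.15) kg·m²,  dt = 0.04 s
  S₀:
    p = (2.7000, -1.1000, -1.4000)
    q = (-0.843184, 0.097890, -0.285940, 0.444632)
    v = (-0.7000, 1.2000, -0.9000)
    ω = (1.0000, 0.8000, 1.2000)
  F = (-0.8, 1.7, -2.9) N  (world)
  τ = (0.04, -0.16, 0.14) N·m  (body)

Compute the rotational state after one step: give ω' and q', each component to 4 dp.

ω×(Iω) gyroscopic = (0.1056, -0.0360, -0.0640)
angular accel α = (-0.5467, -3.1000, 1.3600)
ω + α·dt = (0.9781, 0.6760, 1.2544)
2q̇ = q⊗(0,ω) = (-0.4026964, -1.5420176, -0.3473832, -0.6475688)
updated quaternion q' = (-0.8507, 0.0670, -0.2927, 0.4314)

ω' = (0.9781, 0.6760, 1.2544)
q' = (-0.8507, 0.0670, -0.2927, 0.4314)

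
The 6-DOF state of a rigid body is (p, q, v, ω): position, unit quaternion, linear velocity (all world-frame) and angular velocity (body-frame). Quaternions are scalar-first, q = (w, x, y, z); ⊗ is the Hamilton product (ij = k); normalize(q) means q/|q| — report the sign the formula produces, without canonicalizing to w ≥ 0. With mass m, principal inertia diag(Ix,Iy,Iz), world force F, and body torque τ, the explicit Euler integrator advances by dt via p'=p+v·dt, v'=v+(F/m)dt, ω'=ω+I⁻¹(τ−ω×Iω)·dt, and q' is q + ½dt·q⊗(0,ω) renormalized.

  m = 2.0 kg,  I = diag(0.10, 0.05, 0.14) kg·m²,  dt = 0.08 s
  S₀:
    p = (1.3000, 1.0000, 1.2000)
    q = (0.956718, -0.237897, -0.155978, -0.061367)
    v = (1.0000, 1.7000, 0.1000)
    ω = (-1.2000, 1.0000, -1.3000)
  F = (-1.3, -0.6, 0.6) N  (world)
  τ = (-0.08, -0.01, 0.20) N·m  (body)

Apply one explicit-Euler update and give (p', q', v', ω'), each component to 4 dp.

new position p' = (1.3800, 1.1360, 1.2080)
v' = v + a·dt = (0.9480, 1.6760, 0.1240)
gyro term ω×Iω = (-0.1170, -0.0624, 0.0600)
angular accel α = (0.3700, 1.0480, 1.0000)
ω + α·dt = (-1.1704, 1.0838, -1.2200)
Hamilton product q⊗(0,ω) = (-0.2092755, -0.8839232, 0.7210923, -1.6688040)
q + ½dt·q⊗(0,ω), renormalized = (0.9452, -0.2724, -0.1267, -0.1277)

p' = (1.3800, 1.1360, 1.2080)
q' = (0.9452, -0.2724, -0.1267, -0.1277)
v' = (0.9480, 1.6760, 0.1240)
ω' = (-1.1704, 1.0838, -1.2200)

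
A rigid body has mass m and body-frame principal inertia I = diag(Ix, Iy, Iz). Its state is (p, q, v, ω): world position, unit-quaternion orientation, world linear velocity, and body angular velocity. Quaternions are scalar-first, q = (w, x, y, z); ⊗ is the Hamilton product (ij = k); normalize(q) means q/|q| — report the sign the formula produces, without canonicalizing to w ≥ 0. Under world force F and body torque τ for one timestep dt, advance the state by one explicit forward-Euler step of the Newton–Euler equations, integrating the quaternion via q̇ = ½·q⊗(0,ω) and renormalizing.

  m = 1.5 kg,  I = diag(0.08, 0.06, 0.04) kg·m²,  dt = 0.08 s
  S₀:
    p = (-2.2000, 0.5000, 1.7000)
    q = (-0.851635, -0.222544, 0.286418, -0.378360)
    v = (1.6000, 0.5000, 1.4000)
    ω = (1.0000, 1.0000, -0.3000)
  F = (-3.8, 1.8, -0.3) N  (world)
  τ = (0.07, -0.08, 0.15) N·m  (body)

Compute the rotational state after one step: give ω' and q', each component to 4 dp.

α = I⁻¹(τ − ω×Iω) = (0.8000, -1.1333, 4.2500)
ω + α·dt = (1.0640, 0.9093, 0.0400)
2q̇ = q⊗(0,ω) = (-0.1773820, -0.5592004, -1.2967582, -0.2534715)
q + ½dt·q⊗(0,ω), renormalized = (-0.8573, -0.2445, 0.2342, -0.3879)

ω' = (1.0640, 0.9093, 0.0400)
q' = (-0.8573, -0.2445, 0.2342, -0.3879)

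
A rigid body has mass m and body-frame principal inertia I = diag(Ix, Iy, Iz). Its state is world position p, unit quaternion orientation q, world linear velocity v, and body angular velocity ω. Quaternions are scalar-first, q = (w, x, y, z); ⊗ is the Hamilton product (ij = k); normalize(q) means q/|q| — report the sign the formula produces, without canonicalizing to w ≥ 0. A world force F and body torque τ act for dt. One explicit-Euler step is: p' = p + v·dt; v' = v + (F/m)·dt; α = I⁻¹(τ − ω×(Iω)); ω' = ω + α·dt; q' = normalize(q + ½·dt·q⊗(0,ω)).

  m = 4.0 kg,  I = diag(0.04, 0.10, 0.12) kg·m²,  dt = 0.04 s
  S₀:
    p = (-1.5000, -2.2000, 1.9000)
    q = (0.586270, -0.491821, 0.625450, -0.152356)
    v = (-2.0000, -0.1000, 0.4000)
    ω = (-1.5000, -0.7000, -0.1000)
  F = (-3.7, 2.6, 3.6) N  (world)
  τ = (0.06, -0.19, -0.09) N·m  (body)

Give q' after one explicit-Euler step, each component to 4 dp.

q' = (0.5796, -0.5125, 0.6205, -0.1278)

2q̇ = q⊗(0,ω) = (-0.3151521, -1.0485992, -0.2310371, 1.2238227)
q + ½dt·q⊗(0,ω), renormalized = (0.5796, -0.5125, 0.6205, -0.1278)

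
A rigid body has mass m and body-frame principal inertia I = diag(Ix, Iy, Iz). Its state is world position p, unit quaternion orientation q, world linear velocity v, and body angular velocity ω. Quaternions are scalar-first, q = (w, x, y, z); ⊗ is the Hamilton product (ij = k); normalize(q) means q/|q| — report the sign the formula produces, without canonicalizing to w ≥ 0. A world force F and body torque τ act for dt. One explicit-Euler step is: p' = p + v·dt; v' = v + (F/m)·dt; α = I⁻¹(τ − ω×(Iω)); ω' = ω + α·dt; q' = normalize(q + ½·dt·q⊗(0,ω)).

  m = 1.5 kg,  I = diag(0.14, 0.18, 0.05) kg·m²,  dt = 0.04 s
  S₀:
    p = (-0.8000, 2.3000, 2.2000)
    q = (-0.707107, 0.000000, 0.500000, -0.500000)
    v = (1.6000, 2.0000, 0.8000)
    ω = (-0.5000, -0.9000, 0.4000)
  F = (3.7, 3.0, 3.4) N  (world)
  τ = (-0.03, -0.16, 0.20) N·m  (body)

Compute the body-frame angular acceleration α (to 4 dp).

gyro term ω×Iω = (0.0468, -0.0180, 0.0180)
α = I⁻¹(τ − ω×Iω) = (-0.5486, -0.7889, 3.6400)

α = (-0.5486, -0.7889, 3.6400)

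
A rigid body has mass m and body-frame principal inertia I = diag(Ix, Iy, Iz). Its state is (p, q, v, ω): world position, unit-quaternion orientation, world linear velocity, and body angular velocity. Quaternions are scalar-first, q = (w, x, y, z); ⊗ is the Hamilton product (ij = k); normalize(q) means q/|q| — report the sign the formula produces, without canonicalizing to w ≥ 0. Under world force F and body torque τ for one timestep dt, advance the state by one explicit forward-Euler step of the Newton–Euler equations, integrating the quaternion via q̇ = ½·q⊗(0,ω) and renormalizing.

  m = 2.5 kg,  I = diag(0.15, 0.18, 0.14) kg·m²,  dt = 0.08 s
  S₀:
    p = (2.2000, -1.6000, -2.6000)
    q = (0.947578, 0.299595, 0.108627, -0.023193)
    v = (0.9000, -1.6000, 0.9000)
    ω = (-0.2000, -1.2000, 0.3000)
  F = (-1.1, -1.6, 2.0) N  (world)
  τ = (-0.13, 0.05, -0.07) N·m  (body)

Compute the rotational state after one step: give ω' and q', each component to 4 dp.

angular accel α = (-0.9627, 0.2811, -0.5514)
ω' = ω + α·dt = (-0.2770, -1.1775, 0.2559)
Hamilton product q⊗(0,ω) = (0.1972293, -0.1847591, -1.2223335, -0.0535152)
q' = normalize(q + ½dt·q⊗(0,ω)) = (0.9543, 0.2918, 0.0597, -0.0253)

ω' = (-0.2770, -1.1775, 0.2559)
q' = (0.9543, 0.2918, 0.0597, -0.0253)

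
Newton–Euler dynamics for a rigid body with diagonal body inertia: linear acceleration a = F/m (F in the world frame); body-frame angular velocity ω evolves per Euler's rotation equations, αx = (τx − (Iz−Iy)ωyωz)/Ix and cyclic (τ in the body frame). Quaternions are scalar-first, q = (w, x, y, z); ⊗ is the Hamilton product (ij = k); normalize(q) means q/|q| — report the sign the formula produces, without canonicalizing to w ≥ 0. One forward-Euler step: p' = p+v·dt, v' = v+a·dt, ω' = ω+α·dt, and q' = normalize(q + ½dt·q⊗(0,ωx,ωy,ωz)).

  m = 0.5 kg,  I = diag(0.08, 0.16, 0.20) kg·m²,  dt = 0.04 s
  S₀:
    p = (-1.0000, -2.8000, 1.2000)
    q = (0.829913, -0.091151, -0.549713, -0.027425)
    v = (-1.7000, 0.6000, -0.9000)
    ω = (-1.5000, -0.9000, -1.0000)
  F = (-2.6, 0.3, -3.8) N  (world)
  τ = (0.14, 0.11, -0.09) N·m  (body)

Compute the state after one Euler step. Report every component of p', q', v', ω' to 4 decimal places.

p' = (-1.0680, -2.7760, 1.1640)
q' = (0.8161, -0.1055, -0.5652, -0.0588)
v' = (-1.9080, 0.6240, -1.2040)
ω' = (-1.4480, -0.8275, -1.0396)

a = (-5.2000, 0.6000, -7.6000)
p + v·dt = (-1.0680, -2.7760, 1.1640)
v' = v + a·dt = (-1.9080, 0.6240, -1.2040)
gyro term ω×Iω = (0.0360, -0.1800, 0.1080)
(τ − ω×Iω)/I = (1.3000, 1.8125, -0.9900)
ω + α·dt = (-1.4480, -0.8275, -1.0396)
Hamilton product q⊗(0,ω) = (-0.6588932, -0.7198390, -0.7969352, -1.5724466)
q + ½dt·q⊗(0,ω), renormalized = (0.8161, -0.1055, -0.5652, -0.0588)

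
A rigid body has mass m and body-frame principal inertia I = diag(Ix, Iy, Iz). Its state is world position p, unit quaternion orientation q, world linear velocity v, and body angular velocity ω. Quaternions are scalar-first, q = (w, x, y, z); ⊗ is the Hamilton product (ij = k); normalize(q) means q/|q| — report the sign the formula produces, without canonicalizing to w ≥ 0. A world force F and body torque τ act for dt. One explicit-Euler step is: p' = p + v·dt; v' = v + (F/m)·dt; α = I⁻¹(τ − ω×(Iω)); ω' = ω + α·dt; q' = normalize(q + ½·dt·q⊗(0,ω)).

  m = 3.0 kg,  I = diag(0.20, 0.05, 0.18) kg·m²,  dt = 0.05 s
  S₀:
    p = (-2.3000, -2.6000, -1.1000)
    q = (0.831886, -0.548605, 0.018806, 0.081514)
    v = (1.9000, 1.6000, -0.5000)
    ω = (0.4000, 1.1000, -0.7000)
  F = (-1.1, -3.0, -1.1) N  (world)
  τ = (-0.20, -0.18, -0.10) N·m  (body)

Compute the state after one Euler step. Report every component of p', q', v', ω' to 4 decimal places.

p' = (-2.2050, -2.5200, -1.1250)
q' = (0.8378, -0.5425, 0.0329, 0.0517)
v' = (1.8817, 1.5500, -0.5183)
ω' = (0.3750, 0.9256, -0.7094)

precession coupling ω×(Iω) = (-0.1001, -0.0056, -0.0660)
(τ − ω×Iω)/I = (-0.4995, -3.4880, -0.1889)
new body rate ω' = (0.3750, 0.9256, -0.7094)
2q̇ = q⊗(0,ω) = (0.2558152, 0.2299248, 0.5636567, -1.1933081)
q' = normalize(q + ½dt·q⊗(0,ω)) = (0.8378, -0.5425, 0.0329, 0.0517)
p' = p + v·dt = (-2.2050, -2.5200, -1.1250)
v' = v + a·dt = (1.8817, 1.5500, -0.5183)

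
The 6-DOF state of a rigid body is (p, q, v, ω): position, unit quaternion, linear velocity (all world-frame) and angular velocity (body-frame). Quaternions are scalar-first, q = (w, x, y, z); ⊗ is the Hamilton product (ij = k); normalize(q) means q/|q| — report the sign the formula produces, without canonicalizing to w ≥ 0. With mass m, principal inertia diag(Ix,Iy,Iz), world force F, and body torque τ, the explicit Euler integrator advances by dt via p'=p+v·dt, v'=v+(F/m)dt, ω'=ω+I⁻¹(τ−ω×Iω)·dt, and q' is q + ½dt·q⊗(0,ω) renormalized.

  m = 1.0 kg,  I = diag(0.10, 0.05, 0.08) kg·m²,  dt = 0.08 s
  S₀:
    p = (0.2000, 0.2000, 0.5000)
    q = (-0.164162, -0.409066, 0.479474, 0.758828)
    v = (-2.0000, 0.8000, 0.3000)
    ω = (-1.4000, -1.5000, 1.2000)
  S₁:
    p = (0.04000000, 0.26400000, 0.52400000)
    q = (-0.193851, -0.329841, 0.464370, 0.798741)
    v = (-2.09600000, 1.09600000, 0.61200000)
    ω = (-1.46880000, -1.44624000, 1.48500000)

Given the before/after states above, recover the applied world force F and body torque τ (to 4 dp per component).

Δv = v₁−v₀ = (-0.09600000, 0.29600000, 0.31200000)
applied force F = (-1.2000, 3.7000, 3.9000)
rate change Δω = (-0.06880000, 0.05376000, 0.28500000)
I·α + gyro = (-0.1400, 0.0000, 0.1800)

F = (-1.2000, 3.7000, 3.9000)
τ = (-0.1400, 0.0000, 0.1800)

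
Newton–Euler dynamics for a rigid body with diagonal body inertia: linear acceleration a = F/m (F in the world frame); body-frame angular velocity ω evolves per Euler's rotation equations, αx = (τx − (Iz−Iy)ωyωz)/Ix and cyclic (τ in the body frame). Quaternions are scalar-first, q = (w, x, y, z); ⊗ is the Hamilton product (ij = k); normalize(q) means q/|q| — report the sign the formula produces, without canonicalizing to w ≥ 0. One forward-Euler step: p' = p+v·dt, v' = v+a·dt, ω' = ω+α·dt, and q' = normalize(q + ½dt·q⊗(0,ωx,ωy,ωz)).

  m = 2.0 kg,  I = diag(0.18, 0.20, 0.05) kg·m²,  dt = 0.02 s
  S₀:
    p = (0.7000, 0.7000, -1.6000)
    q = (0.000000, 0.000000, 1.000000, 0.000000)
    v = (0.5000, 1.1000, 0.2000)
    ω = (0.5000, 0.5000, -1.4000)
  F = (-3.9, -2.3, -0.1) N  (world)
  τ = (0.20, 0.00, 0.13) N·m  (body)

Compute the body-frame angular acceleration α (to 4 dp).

α = (0.5278, 0.4550, 2.5000)

gyro term ω×Iω = (0.1050, -0.0910, 0.0050)
(τ − ω×Iω)/I = (0.5278, 0.4550, 2.5000)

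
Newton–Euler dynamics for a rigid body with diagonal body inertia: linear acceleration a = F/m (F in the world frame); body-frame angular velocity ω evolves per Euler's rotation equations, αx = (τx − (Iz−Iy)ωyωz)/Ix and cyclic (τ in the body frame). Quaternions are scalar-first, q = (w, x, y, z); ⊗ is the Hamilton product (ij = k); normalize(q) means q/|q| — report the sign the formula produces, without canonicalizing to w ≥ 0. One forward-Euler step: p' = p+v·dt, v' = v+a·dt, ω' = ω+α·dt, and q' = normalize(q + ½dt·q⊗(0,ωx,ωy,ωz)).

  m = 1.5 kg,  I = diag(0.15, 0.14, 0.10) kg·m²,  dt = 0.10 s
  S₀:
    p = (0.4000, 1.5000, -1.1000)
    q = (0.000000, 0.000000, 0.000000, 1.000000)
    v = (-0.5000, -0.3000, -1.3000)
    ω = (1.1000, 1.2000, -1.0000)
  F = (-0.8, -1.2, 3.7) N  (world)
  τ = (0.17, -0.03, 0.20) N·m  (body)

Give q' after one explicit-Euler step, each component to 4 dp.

q' = (0.0498, -0.0597, 0.0548, 0.9955)

Hamilton product q⊗(0,ω) = (1.0000000, -1.2000000, 1.1000000, 0.0000000)
q' = normalize(q + ½dt·q⊗(0,ω)) = (0.0498, -0.0597, 0.0548, 0.9955)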